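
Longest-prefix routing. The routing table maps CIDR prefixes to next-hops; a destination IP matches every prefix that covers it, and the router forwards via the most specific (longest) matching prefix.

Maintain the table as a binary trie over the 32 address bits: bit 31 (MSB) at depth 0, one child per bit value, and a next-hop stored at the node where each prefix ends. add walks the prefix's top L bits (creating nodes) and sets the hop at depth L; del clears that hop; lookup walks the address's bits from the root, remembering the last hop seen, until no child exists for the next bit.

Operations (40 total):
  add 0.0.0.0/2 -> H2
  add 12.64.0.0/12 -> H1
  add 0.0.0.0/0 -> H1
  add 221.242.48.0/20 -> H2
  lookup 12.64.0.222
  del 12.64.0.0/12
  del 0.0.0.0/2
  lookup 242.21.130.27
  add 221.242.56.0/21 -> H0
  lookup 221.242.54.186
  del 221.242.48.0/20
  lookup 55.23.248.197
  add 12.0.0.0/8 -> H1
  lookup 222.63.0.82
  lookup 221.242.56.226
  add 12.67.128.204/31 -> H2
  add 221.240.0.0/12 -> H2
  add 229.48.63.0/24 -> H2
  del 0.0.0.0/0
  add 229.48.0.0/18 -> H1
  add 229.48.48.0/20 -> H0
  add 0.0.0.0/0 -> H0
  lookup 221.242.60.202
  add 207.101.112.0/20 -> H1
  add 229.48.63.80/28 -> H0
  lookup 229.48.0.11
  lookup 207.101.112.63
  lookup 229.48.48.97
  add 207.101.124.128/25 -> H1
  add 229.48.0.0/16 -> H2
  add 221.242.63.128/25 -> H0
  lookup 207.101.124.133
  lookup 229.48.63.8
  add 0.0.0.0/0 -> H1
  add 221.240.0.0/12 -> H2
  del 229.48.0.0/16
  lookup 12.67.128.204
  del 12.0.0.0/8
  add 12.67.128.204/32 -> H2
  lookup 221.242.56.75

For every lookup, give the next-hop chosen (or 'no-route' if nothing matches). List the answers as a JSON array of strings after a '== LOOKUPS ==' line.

Apply in order:
  + 0.0.0.0/2 (H2) depth=2
  + 12.64.0.0/12 (H1) depth=12
  + 0.0.0.0/0 (H1) depth=0
  + 221.242.48.0/20 (H2) depth=20
  lookup 12.64.0.222: bits 000011000100 walk d0:H1→d1:-→d2:H2→d3:-→d4:-→d5:-→d6:-→d7:-→d8:-→d9:-→d10:-→d11:-→d12:H1 -> H1
  - 12.64.0.0/12 clear@12
  - 0.0.0.0/2 clear@2
  lookup 242.21.130.27: bits 11 walk d0:H1→d1:-→d2:- -> H1
  + 221.242.56.0/21 (H0) depth=21
  lookup 221.242.54.186: bits 11011101111100100011 walk d0:H1→d1:-→d2:-→d3:-→d4:-→d5:-→d6:-→d7:-→d8:-→d9:-→d10:-→d11:-→d12:-→d13:-→d14:-→d15:-→d16:-→d17:-→d18:-→d19:-→d20:H2 -> H2
  - 221.242.48.0/20 clear@20
  lookup 55.23.248.197: bits 00 walk d0:H1→d1:-→d2:- -> H1
  + 12.0.0.0/8 (H1) depth=8
  lookup 222.63.0.82: bits 110111 walk d0:H1→d1:-→d2:-→d3:-→d4:-→d5:-→d6:- -> H1
  lookup 221.242.56.226: bits 110111011111001000111 walk d0:H1→d1:-→d2:-→d3:-→d4:-→d5:-→d6:-→d7:-→d8:-→d9:-→d10:-→d11:-→d12:-→d13:-→d14:-→d15:-→d16:-→d17:-→d18:-→d19:-→d20:-→d21:H0 -> H0
  + 12.67.128.204/31 (H2) depth=31
  + 221.240.0.0/12 (H2) depth=12
  + 229.48.63.0/24 (H2) depth=24
  - 0.0.0.0/0 clear@0
  + 229.48.0.0/18 (H1) depth=18
  + 229.48.48.0/20 (H0) depth=20
  + 0.0.0.0/0 (H0) depth=0
  lookup 221.242.60.202: bits 110111011111001000111 walk d0:H0→d1:-→d2:-→d3:-→d4:-→d5:-→d6:-→d7:-→d8:-→d9:-→d10:-→d11:-→d12:H2→d13:-→d14:-→d15:-→d16:-→d17:-→d18:-→d19:-→d20:-→d21:H0 -> H0
  + 207.101.112.0/20 (H1) depth=20
  + 229.48.63.80/28 (H0) depth=28
  lookup 229.48.0.11: bits 111001010011000000 walk d0:H0→d1:-→d2:-→d3:-→d4:-→d5:-→d6:-→d7:-→d8:-→d9:-→d10:-→d11:-→d12:-→d13:-→d14:-→d15:-→d16:-→d17:-→d18:H1 -> H1
  lookup 207.101.112.63: bits 11001111011001010111 walk d0:H0→d1:-→d2:-→d3:-→d4:-→d5:-→d6:-→d7:-→d8:-→d9:-→d10:-→d11:-→d12:-→d13:-→d14:-→d15:-→d16:-→d17:-→d18:-→d19:-→d20:H1 -> H1
  lookup 229.48.48.97: bits 11100101001100000011 walk d0:H0→d1:-→d2:-→d3:-→d4:-→d5:-→d6:-→d7:-→d8:-→d9:-→d10:-→d11:-→d12:-→d13:-→d14:-→d15:-→d16:-→d17:-→d18:H1→d19:-→d20:H0 -> H0
  + 207.101.124.128/25 (H1) depth=25
  + 229.48.0.0/16 (H2) depth=16
  + 221.242.63.128/25 (H0) depth=25
  lookup 207.101.124.133: bits 1100111101100101011111001 walk d0:H0→d1:-→d2:-→d3:-→d4:-→d5:-→d6:-→d7:-→d8:-→d9:-→d10:-→d11:-→d12:-→d13:-→d14:-→d15:-→d16:-→d17:-→d18:-→d19:-→d20:H1→d21:-→d22:-→d23:-→d24:-→d25:H1 -> H1
  lookup 229.48.63.8: bits 1110010100110000001111110 walk d0:H0→d1:-→d2:-→d3:-→d4:-→d5:-→d6:-→d7:-→d8:-→d9:-→d10:-→d11:-→d12:-→d13:-→d14:-→d15:-→d16:H2→d17:-→d18:H1→d19:-→d20:H0→d21:-→d22:-→d23:-→d24:H2→d25:- -> H2
  + 0.0.0.0/0 (H1) depth=0
  + 221.240.0.0/12 (H2) depth=12
  - 229.48.0.0/16 clear@16
  lookup 12.67.128.204: bits 0000110001000011100000001100110 walk d0:H1→d1:-→d2:-→d3:-→d4:-→d5:-→d6:-→d7:-→d8:H1→d9:-→d10:-→d11:-→d12:-→d13:-→d14:-→d15:-→d16:-→d17:-→d18:-→d19:-→d20:-→d21:-→d22:-→d23:-→d24:-→d25:-→d26:-→d27:-→d28:-→d29:-→d30:-→d31:H2 -> H2
  - 12.0.0.0/8 clear@8
  + 12.67.128.204/32 (H2) depth=32
  lookup 221.242.56.75: bits 110111011111001000111 walk d0:H1→d1:-→d2:-→d3:-→d4:-→d5:-→d6:-→d7:-→d8:-→d9:-→d10:-→d11:-→d12:H2→d13:-→d14:-→d15:-→d16:-→d17:-→d18:-→d19:-→d20:-→d21:H0 -> H0

== LOOKUPS ==
["H1","H1","H2","H1","H1","H0","H0","H1","H1","H0","H1","H2","H2","H0"]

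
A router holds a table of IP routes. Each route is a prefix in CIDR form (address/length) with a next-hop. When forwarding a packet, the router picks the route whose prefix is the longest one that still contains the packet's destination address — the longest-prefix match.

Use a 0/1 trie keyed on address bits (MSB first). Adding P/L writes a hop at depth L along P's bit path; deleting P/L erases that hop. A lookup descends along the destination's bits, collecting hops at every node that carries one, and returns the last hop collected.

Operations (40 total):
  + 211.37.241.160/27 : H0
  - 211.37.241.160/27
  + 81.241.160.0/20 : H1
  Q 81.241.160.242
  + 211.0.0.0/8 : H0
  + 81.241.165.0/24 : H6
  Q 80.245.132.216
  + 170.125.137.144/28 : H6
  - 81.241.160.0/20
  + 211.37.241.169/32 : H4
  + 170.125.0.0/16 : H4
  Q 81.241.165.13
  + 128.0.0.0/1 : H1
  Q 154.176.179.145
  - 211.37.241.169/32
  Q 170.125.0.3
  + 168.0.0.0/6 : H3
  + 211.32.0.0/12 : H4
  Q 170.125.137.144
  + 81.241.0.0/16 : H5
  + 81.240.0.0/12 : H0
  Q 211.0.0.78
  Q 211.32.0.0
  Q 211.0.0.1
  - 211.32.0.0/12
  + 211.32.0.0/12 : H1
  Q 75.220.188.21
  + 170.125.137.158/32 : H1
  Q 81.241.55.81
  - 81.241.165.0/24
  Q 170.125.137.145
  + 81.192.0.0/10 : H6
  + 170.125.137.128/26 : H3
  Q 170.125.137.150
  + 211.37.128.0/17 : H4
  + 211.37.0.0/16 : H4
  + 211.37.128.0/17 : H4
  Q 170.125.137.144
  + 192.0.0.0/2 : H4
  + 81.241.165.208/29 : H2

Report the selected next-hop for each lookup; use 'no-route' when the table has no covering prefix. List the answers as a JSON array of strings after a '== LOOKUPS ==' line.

Apply in order:
  add 211.37.241.160/27 -> H0 at depth 27
  - 211.37.241.160/27 clear@27
  add 81.241.160.0/20 -> H1 at depth 20
  lookup 81.241.160.242: bits 01010001111100011010 walk d0:-→d1:-→d2:-→d3:-→d4:-→d5:-→d6:-→d7:-→d8:-→d9:-→d10:-→d11:-→d12:-→d13:-→d14:-→d15:-→d16:-→d17:-→d18:-→d19:-→d20:H1 -> H1
  add 211.0.0.0/8 -> H0 at depth 8
  add 81.241.165.0/24 -> H6 at depth 24
  lookup 80.245.132.216: bits 0101000 walk d0:-→d1:-→d2:-→d3:-→d4:-→d5:-→d6:-→d7:- -> no-route
  add 170.125.137.144/28 -> H6 at depth 28
  - 81.241.160.0/20 clear@20
  add 211.37.241.169/32 -> H4 at depth 32
  add 170.125.0.0/16 -> H4 at depth 16
  lookup 81.241.165.13: bits 010100011111000110100101 walk d0:-→d1:-→d2:-→d3:-→d4:-→d5:-→d6:-→d7:-→d8:-→d9:-→d10:-→d11:-→d12:-→d13:-→d14:-→d15:-→d16:-→d17:-→d18:-→d19:-→d20:-→d21:-→d22:-→d23:-→d24:H6 -> H6
  add 128.0.0.0/1 -> H1 at depth 1
  lookup 154.176.179.145: bits 10 walk d0:-→d1:H1→d2:- -> H1
  - 211.37.241.169/32 clear@32
  lookup 170.125.0.3: bits 1010101001111101 walk d0:-→d1:H1→d2:-→d3:-→d4:-→d5:-→d6:-→d7:-→d8:-→d9:-→d10:-→d11:-→d12:-→d13:-→d14:-→d15:-→d16:H4 -> H4
  add 168.0.0.0/6 -> H3 at depth 6
  add 211.32.0.0/12 -> H4 at depth 12
  lookup 170.125.137.144: bits 1010101001111101100010011001 walk d0:-→d1:H1→d2:-→d3:-→d4:-→d5:-→d6:H3→d7:-→d8:-→d9:-→d10:-→d11:-→d12:-→d13:-→d14:-→d15:-→d16:H4→d17:-→d18:-→d19:-→d20:-→d21:-→d22:-→d23:-→d24:-→d25:-→d26:-→d27:-→d28:H6 -> H6
  add 81.241.0.0/16 -> H5 at depth 16
  add 81.240.0.0/12 -> H0 at depth 12
  lookup 211.0.0.78: bits 1101001100 walk d0:-→d1:H1→d2:-→d3:-→d4:-→d5:-→d6:-→d7:-→d8:H0→d9:-→d10:- -> H0
  lookup 211.32.0.0: bits 1101001100100 walk d0:-→d1:H1→d2:-→d3:-→d4:-→d5:-→d6:-→d7:-→d8:H0→d9:-→d10:-→d11:-→d12:H4→d13:- -> H4
  lookup 211.0.0.1: bits 1101001100 walk d0:-→d1:H1→d2:-→d3:-→d4:-→d5:-→d6:-→d7:-→d8:H0→d9:-→d10:- -> H0
  - 211.32.0.0/12 clear@12
  add 211.32.0.0/12 -> H1 at depth 12
  lookup 75.220.188.21: bits 010 walk d0:-→d1:-→d2:-→d3:- -> no-route
  add 170.125.137.158/32 -> H1 at depth 32
  lookup 81.241.55.81: bits 0101000111110001 walk d0:-→d1:-→d2:-→d3:-→d4:-→d5:-→d6:-→d7:-→d8:-→d9:-→d10:-→d11:-→d12:H0→d13:-→d14:-→d15:-→d16:H5 -> H5
  - 81.241.165.0/24 clear@24
  lookup 170.125.137.145: bits 1010101001111101100010011001 walk d0:-→d1:H1→d2:-→d3:-→d4:-→d5:-→d6:H3→d7:-→d8:-→d9:-→d10:-→d11:-→d12:-→d13:-→d14:-→d15:-→d16:H4→d17:-→d18:-→d19:-→d20:-→d21:-→d22:-→d23:-→d24:-→d25:-→d26:-→d27:-→d28:H6 -> H6
  add 81.192.0.0/10 -> H6 at depth 10
  add 170.125.137.128/26 -> H3 at depth 26
  lookup 170.125.137.150: bits 1010101001111101100010011001 walk d0:-→d1:H1→d2:-→d3:-→d4:-→d5:-→d6:H3→d7:-→d8:-→d9:-→d10:-→d11:-→d12:-→d13:-→d14:-→d15:-→d16:H4→d17:-→d18:-→d19:-→d20:-→d21:-→d22:-→d23:-→d24:-→d25:-→d26:H3→d27:-→d28:H6 -> H6
  add 211.37.128.0/17 -> H4 at depth 17
  add 211.37.0.0/16 -> H4 at depth 16
  add 211.37.128.0/17 -> H4 at depth 17
  lookup 170.125.137.144: bits 1010101001111101100010011001 walk d0:-→d1:H1→d2:-→d3:-→d4:-→d5:-→d6:H3→d7:-→d8:-→d9:-→d10:-→d11:-→d12:-→d13:-→d14:-→d15:-→d16:H4→d17:-→d18:-→d19:-→d20:-→d21:-→d22:-→d23:-→d24:-→d25:-→d26:H3→d27:-→d28:H6 -> H6
  add 192.0.0.0/2 -> H4 at depth 2
  add 81.241.165.208/29 -> H2 at depth 29

== LOOKUPS ==
["H1","no-route","H6","H1","H4","H6","H0","H4","H0","no-route","H5","H6","H6","H6"]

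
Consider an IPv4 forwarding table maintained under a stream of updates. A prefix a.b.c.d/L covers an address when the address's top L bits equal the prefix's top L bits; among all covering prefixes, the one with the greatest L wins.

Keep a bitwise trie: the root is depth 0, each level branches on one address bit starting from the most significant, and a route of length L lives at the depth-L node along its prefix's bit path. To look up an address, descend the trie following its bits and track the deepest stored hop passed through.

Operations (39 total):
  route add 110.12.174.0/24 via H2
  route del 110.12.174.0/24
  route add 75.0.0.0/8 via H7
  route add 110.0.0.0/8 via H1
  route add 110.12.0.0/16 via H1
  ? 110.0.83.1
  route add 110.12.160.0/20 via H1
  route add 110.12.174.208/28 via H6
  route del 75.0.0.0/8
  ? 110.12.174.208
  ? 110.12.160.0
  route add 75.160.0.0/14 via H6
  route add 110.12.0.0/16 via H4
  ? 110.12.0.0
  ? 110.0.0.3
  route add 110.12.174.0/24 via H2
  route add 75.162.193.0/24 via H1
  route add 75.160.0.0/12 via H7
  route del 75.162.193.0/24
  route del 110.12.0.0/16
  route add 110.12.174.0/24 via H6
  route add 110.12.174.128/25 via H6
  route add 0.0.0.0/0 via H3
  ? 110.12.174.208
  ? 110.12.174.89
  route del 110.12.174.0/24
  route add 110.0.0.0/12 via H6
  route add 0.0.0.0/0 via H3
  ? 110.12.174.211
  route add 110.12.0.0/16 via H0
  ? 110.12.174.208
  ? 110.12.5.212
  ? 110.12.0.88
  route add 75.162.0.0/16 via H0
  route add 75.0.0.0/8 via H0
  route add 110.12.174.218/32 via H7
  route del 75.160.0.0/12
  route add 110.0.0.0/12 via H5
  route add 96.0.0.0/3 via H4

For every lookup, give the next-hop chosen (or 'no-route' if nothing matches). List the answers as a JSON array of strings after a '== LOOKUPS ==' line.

Trace:
  + 110.12.174.0/24 (H2) depth=24
  del 110.12.174.0/24 (clear depth 24)
  + 75.0.0.0/8 (H7) depth=8
  + 110.0.0.0/8 (H1) depth=8
  + 110.12.0.0/16 (H1) depth=16
  ? 110.0.83.1  path d0:-→d1:-→d2:-→d3:-→d4:-→d5:-→d6:-→d7:-→d8:H1→d9:-→d10:-→d11:-→d12:-  best=H1
  + 110.12.160.0/20 (H1) depth=20
  + 110.12.174.208/28 (H6) depth=28
  del 75.0.0.0/8 (clear depth 8)
  ? 110.12.174.208  path d0:-→d1:-→d2:-→d3:-→d4:-→d5:-→d6:-→d7:-→d8:H1→d9:-→d10:-→d11:-→d12:-→d13:-→d14:-→d15:-→d16:H1→d17:-→d18:-→d19:-→d20:H1→d21:-→d22:-→d23:-→d24:-→d25:-→d26:-→d27:-→d28:H6  best=H6
  ? 110.12.160.0  path d0:-→d1:-→d2:-→d3:-→d4:-→d5:-→d6:-→d7:-→d8:H1→d9:-→d10:-→d11:-→d12:-→d13:-→d14:-→d15:-→d16:H1→d17:-→d18:-→d19:-→d20:H1  best=H1
  + 75.160.0.0/14 (H6) depth=14
  + 110.12.0.0/16 (H4) depth=16
  ? 110.12.0.0  path d0:-→d1:-→d2:-→d3:-→d4:-→d5:-→d6:-→d7:-→d8:H1→d9:-→d10:-→d11:-→d12:-→d13:-→d14:-→d15:-→d16:H4  best=H4
  ? 110.0.0.3  path d0:-→d1:-→d2:-→d3:-→d4:-→d5:-→d6:-→d7:-→d8:H1→d9:-→d10:-→d11:-→d12:-  best=H1
  + 110.12.174.0/24 (H2) depth=24
  + 75.162.193.0/24 (H1) depth=24
  + 75.160.0.0/12 (H7) depth=12
  del 75.162.193.0/24 (clear depth 24)
  del 110.12.0.0/16 (clear depth 16)
  + 110.12.174.0/24 (H6) depth=24
  + 110.12.174.128/25 (H6) depth=25
  + 0.0.0.0/0 (H3) depth=0
  ? 110.12.174.208  path d0:H3→d1:-→d2:-→d3:-→d4:-→d5:-→d6:-→d7:-→d8:H1→d9:-→d10:-→d11:-→d12:-→d13:-→d14:-→d15:-→d16:-→d17:-→d18:-→d19:-→d20:H1→d21:-→d22:-→d23:-→d24:H6→d25:H6→d26:-→d27:-→d28:H6  best=H6
  ? 110.12.174.89  path d0:H3→d1:-→d2:-→d3:-→d4:-→d5:-→d6:-→d7:-→d8:H1→d9:-→d10:-→d11:-→d12:-→d13:-→d14:-→d15:-→d16:-→d17:-→d18:-→d19:-→d20:H1→d21:-→d22:-→d23:-→d24:H6  best=H6
  del 110.12.174.0/24 (clear depth 24)
  + 110.0.0.0/12 (H6) depth=12
  + 0.0.0.0/0 (H3) depth=0
  ? 110.12.174.211  path d0:H3→d1:-→d2:-→d3:-→d4:-→d5:-→d6:-→d7:-→d8:H1→d9:-→d10:-→d11:-→d12:H6→d13:-→d14:-→d15:-→d16:-→d17:-→d18:-→d19:-→d20:H1→d21:-→d22:-→d23:-→d24:-→d25:H6→d26:-→d27:-→d28:H6  best=H6
  + 110.12.0.0/16 (H0) depth=16
  ? 110.12.174.208  path d0:H3→d1:-→d2:-→d3:-→d4:-→d5:-→d6:-→d7:-→d8:H1→d9:-→d10:-→d11:-→d12:H6→d13:-→d14:-→d15:-→d16:H0→d17:-→d18:-→d19:-→d20:H1→d21:-→d22:-→d23:-→d24:-→d25:H6→d26:-→d27:-→d28:H6  best=H6
  ? 110.12.5.212  path d0:H3→d1:-→d2:-→d3:-→d4:-→d5:-→d6:-→d7:-→d8:H1→d9:-→d10:-→d11:-→d12:H6→d13:-→d14:-→d15:-→d16:H0  best=H0
  ? 110.12.0.88  path d0:H3→d1:-→d2:-→d3:-→d4:-→d5:-→d6:-→d7:-→d8:H1→d9:-→d10:-→d11:-→d12:H6→d13:-→d14:-→d15:-→d16:H0  best=H0
  + 75.162.0.0/16 (H0) depth=16
  + 75.0.0.0/8 (H0) depth=8
  + 110.12.174.218/32 (H7) depth=32
  del 75.160.0.0/12 (clear depth 12)
  + 110.0.0.0/12 (H5) depth=12
  + 96.0.0.0/3 (H4) depth=3

== LOOKUPS ==
["H1","H6","H1","H4","H1","H6","H6","H6","H6","H0","H0"]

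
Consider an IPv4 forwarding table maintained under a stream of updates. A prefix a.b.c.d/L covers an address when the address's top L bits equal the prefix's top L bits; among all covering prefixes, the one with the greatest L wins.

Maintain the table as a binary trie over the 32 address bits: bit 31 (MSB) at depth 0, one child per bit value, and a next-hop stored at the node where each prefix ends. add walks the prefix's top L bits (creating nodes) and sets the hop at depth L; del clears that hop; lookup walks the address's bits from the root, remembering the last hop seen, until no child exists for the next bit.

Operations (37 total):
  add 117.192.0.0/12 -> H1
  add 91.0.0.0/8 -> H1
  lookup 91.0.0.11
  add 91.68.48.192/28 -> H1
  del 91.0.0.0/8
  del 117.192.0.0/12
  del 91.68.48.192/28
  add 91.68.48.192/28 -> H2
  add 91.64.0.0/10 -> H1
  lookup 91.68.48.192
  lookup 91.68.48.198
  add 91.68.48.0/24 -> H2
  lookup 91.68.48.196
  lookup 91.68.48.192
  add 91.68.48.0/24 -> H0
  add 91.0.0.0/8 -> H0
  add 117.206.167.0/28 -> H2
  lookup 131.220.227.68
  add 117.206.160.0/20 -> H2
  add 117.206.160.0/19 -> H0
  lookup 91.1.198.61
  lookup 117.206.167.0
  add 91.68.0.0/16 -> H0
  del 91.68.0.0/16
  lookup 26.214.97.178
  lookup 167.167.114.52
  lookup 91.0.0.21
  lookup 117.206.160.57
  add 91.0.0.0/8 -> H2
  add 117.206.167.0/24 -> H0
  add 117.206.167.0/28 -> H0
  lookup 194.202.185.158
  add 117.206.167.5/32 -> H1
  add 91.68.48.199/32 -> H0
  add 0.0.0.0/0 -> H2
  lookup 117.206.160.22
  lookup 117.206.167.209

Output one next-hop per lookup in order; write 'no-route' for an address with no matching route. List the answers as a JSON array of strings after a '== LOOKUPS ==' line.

Apply in order:
  add 117.192.0.0/12 -> H1 at depth 12
  add 91.0.0.0/8 -> H1 at depth 8
  ? 91.0.0.11  path d0:-→d1:-→d2:-→d3:-→d4:-→d5:-→d6:-→d7:-→d8:H1  best=H1
  add 91.68.48.192/28 -> H1 at depth 28
  - 91.0.0.0/8 clear@8
  - 117.192.0.0/12 clear@12
  - 91.68.48.192/28 clear@28
  add 91.68.48.192/28 -> H2 at depth 28
  add 91.64.0.0/10 -> H1 at depth 10
  ? 91.68.48.192  path d0:-→d1:-→d2:-→d3:-→d4:-→d5:-→d6:-→d7:-→d8:-→d9:-→d10:H1→d11:-→d12:-→d13:-→d14:-→d15:-→d16:-→d17:-→d18:-→d19:-→d20:-→d21:-→d22:-→d23:-→d24:-→d25:-→d26:-→d27:-→d28:H2  best=H2
  ? 91.68.48.198  path d0:-→d1:-→d2:-→d3:-→d4:-→d5:-→d6:-→d7:-→d8:-→d9:-→d10:H1→d11:-→d12:-→d13:-→d14:-→d15:-→d16:-→d17:-→d18:-→d19:-→d20:-→d21:-→d22:-→d23:-→d24:-→d25:-→d26:-→d27:-→d28:H2  best=H2
  add 91.68.48.0/24 -> H2 at depth 24
  ? 91.68.48.196  path d0:-→d1:-→d2:-→d3:-→d4:-→d5:-→d6:-→d7:-→d8:-→d9:-→d10:H1→d11:-→d12:-→d13:-→d14:-→d15:-→d16:-→d17:-→d18:-→d19:-→d20:-→d21:-→d22:-→d23:-→d24:H2→d25:-→d26:-→d27:-→d28:H2  best=H2
  ? 91.68.48.192  path d0:-→d1:-→d2:-→d3:-→d4:-→d5:-→d6:-→d7:-→d8:-→d9:-→d10:H1→d11:-→d12:-→d13:-→d14:-→d15:-→d16:-→d17:-→d18:-→d19:-→d20:-→d21:-→d22:-→d23:-→d24:H2→d25:-→d26:-→d27:-→d28:H2  best=H2
  add 91.68.48.0/24 -> H0 at depth 24
  add 91.0.0.0/8 -> H0 at depth 8
  add 117.206.167.0/28 -> H2 at depth 28
  ? 131.220.227.68  path d0:-  best=no-route
  add 117.206.160.0/20 -> H2 at depth 20
  add 117.206.160.0/19 -> H0 at depth 19
  ? 91.1.198.61  path d0:-→d1:-→d2:-→d3:-→d4:-→d5:-→d6:-→d7:-→d8:H0→d9:-  best=H0
  ? 117.206.167.0  path d0:-→d1:-→d2:-→d3:-→d4:-→d5:-→d6:-→d7:-→d8:-→d9:-→d10:-→d11:-→d12:-→d13:-→d14:-→d15:-→d16:-→d17:-→d18:-→d19:H0→d20:H2→d21:-→d22:-→d23:-→d24:-→d25:-→d26:-→d27:-→d28:H2  best=H2
  add 91.68.0.0/16 -> H0 at depth 16
  - 91.68.0.0/16 clear@16
  ? 26.214.97.178  path d0:-→d1:-  best=no-route
  ? 167.167.114.52  path d0:-  best=no-route
  ? 91.0.0.21  path d0:-→d1:-→d2:-→d3:-→d4:-→d5:-→d6:-→d7:-→d8:H0→d9:-  best=H0
  ? 117.206.160.57  path d0:-→d1:-→d2:-→d3:-→d4:-→d5:-→d6:-→d7:-→d8:-→d9:-→d10:-→d11:-→d12:-→d13:-→d14:-→d15:-→d16:-→d17:-→d18:-→d19:H0→d20:H2→d21:-  best=H2
  add 91.0.0.0/8 -> H2 at depth 8
  add 117.206.167.0/24 -> H0 at depth 24
  add 117.206.167.0/28 -> H0 at depth 28
  ? 194.202.185.158  path d0:-  best=no-route
  add 117.206.167.5/32 -> H1 at depth 32
  add 91.68.48.199/32 -> H0 at depth 32
  add 0.0.0.0/0 -> H2 at depth 0
  ? 117.206.160.22  path d0:H2→d1:-→d2:-→d3:-→d4:-→d5:-→d6:-→d7:-→d8:-→d9:-→d10:-→d11:-→d12:-→d13:-→d14:-→d15:-→d16:-→d17:-→d18:-→d19:H0→d20:H2→d21:-  best=H2
  ? 117.206.167.209  path d0:H2→d1:-→d2:-→d3:-→d4:-→d5:-→d6:-→d7:-→d8:-→d9:-→d10:-→d11:-→d12:-→d13:-→d14:-→d15:-→d16:-→d17:-→d18:-→d19:H0→d20:H2→d21:-→d22:-→d23:-→d24:H0  best=H0

== LOOKUPS ==
["H1","H2","H2","H2","H2","no-route","H0","H2","no-route","no-route","H0","H2","no-route","H2","H0"]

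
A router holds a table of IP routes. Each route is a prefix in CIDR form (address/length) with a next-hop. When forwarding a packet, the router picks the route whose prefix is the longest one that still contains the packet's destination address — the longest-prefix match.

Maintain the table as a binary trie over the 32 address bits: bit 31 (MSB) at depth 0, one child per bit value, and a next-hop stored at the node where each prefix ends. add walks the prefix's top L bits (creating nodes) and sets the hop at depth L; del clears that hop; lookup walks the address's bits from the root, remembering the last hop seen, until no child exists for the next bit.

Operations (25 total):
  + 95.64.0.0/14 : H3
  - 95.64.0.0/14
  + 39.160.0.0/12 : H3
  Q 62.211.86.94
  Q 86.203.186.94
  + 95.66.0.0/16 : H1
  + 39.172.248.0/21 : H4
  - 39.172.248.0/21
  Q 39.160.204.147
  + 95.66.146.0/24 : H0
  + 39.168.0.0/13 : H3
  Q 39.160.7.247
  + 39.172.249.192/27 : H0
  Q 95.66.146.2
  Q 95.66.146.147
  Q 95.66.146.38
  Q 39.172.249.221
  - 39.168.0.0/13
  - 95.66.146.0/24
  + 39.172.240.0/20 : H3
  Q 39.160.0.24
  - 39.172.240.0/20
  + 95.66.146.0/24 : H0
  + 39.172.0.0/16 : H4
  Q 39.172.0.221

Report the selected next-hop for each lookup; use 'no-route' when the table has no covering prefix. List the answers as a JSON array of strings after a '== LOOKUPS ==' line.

Apply in order:
  + 95.64.0.0/14 (H3) depth=14
  del 95.64.0.0/14 (clear depth 14)
  + 39.160.0.0/12 (H3) depth=12
  ? 62.211.86.94  path d0:-→d1:-→d2:-→d3:-  best=no-route
  ? 86.203.186.94  path d0:-→d1:-→d2:-→d3:-→d4:-  best=no-route
  + 95.66.0.0/16 (H1) depth=16
  + 39.172.248.0/21 (H4) depth=21
  del 39.172.248.0/21 (clear depth 21)
  ? 39.160.204.147  path d0:-→d1:-→d2:-→d3:-→d4:-→d5:-→d6:-→d7:-→d8:-→d9:-→d10:-→d11:-→d12:H3  best=H3
  + 95.66.146.0/24 (H0) depth=24
  + 39.168.0.0/13 (H3) depth=13
  ? 39.160.7.247  path d0:-→d1:-→d2:-→d3:-→d4:-→d5:-→d6:-→d7:-→d8:-→d9:-→d10:-→d11:-→d12:H3  best=H3
  + 39.172.249.192/27 (H0) depth=27
  ? 95.66.146.2  path d0:-→d1:-→d2:-→d3:-→d4:-→d5:-→d6:-→d7:-→d8:-→d9:-→d10:-→d11:-→d12:-→d13:-→d14:-→d15:-→d16:H1→d17:-→d18:-→d19:-→d20:-→d21:-→d22:-→d23:-→d24:H0  best=H0
  ? 95.66.146.147  path d0:-→d1:-→d2:-→d3:-→d4:-→d5:-→d6:-→d7:-→d8:-→d9:-→d10:-→d11:-→d12:-→d13:-→d14:-→d15:-→d16:H1→d17:-→d18:-→d19:-→d20:-→d21:-→d22:-→d23:-→d24:H0  best=H0
  ? 95.66.146.38  path d0:-→d1:-→d2:-→d3:-→d4:-→d5:-→d6:-→d7:-→d8:-→d9:-→d10:-→d11:-→d12:-→d13:-→d14:-→d15:-→d16:H1→d17:-→d18:-→d19:-→d20:-→d21:-→d22:-→d23:-→d24:H0  best=H0
  ? 39.172.249.221  path d0:-→d1:-→d2:-→d3:-→d4:-→d5:-→d6:-→d7:-→d8:-→d9:-→d10:-→d11:-→d12:H3→d13:H3→d14:-→d15:-→d16:-→d17:-→d18:-→d19:-→d20:-→d21:-→d22:-→d23:-→d24:-→d25:-→d26:-→d27:H0  best=H0
  del 39.168.0.0/13 (clear depth 13)
  del 95.66.146.0/24 (clear depth 24)
  + 39.172.240.0/20 (H3) depth=20
  ? 39.160.0.24  path d0:-→d1:-→d2:-→d3:-→d4:-→d5:-→d6:-→d7:-→d8:-→d9:-→d10:-→d11:-→d12:H3  best=H3
  del 39.172.240.0/20 (clear depth 20)
  + 95.66.146.0/24 (H0) depth=24
  + 39.172.0.0/16 (H4) depth=16
  ? 39.172.0.221  path d0:-→d1:-→d2:-→d3:-→d4:-→d5:-→d6:-→d7:-→d8:-→d9:-→d10:-→d11:-→d12:H3→d13:-→d14:-→d15:-→d16:H4  best=H4

== LOOKUPS ==
["no-route","no-route","H3","H3","H0","H0","H0","H0","H3","H4"]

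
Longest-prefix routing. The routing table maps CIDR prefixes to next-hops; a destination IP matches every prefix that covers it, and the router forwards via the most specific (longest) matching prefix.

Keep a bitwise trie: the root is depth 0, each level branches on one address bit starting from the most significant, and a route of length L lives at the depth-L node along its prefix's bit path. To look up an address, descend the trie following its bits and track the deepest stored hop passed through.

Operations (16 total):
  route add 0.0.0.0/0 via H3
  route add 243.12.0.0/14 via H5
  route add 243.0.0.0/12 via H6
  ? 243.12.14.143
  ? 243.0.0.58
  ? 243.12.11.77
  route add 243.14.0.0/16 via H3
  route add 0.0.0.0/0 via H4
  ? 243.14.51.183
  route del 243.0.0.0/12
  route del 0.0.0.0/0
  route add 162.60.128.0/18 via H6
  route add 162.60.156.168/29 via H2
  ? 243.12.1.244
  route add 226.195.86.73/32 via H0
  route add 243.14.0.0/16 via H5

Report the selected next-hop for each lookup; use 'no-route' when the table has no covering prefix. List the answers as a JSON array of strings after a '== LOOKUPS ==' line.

Apply in order:
  + 0.0.0.0/0 (H3) depth=0
  + 243.12.0.0/14 (H5) depth=14
  + 243.0.0.0/12 (H6) depth=12
  lookup 243.12.14.143: bits 11110011000011 walk d0:H3→d1:-→d2:-→d3:-→d4:-→d5:-→d6:-→d7:-→d8:-→d9:-→d10:-→d11:-→d12:H6→d13:-→d14:H5 -> H5
  lookup 243.0.0.58: bits 111100110000 walk d0:H3→d1:-→d2:-→d3:-→d4:-→d5:-→d6:-→d7:-→d8:-→d9:-→d10:-→d11:-→d12:H6 -> H6
  lookup 243.12.11.77: bits 11110011000011 walk d0:H3→d1:-→d2:-→d3:-→d4:-→d5:-→d6:-→d7:-→d8:-→d9:-→d10:-→d11:-→d12:H6→d13:-→d14:H5 -> H5
  + 243.14.0.0/16 (H3) depth=16
  + 0.0.0.0/0 (H4) depth=0
  lookup 243.14.51.183: bits 1111001100001110 walk d0:H4→d1:-→d2:-→d3:-→d4:-→d5:-→d6:-→d7:-→d8:-→d9:-→d10:-→d11:-→d12:H6→d13:-→d14:H5→d15:-→d16:H3 -> H3
  - 243.0.0.0/12 clear@12
  - 0.0.0.0/0 clear@0
  + 162.60.128.0/18 (H6) depth=18
  + 162.60.156.168/29 (H2) depth=29
  lookup 243.12.1.244: bits 11110011000011 walk d0:-→d1:-→d2:-→d3:-→d4:-→d5:-→d6:-→d7:-→d8:-→d9:-→d10:-→d11:-→d12:-→d13:-→d14:H5 -> H5
  + 226.195.86.73/32 (H0) depth=32
  + 243.14.0.0/16 (H5) depth=16

== LOOKUPS ==
["H5","H6","H5","H3","H5"]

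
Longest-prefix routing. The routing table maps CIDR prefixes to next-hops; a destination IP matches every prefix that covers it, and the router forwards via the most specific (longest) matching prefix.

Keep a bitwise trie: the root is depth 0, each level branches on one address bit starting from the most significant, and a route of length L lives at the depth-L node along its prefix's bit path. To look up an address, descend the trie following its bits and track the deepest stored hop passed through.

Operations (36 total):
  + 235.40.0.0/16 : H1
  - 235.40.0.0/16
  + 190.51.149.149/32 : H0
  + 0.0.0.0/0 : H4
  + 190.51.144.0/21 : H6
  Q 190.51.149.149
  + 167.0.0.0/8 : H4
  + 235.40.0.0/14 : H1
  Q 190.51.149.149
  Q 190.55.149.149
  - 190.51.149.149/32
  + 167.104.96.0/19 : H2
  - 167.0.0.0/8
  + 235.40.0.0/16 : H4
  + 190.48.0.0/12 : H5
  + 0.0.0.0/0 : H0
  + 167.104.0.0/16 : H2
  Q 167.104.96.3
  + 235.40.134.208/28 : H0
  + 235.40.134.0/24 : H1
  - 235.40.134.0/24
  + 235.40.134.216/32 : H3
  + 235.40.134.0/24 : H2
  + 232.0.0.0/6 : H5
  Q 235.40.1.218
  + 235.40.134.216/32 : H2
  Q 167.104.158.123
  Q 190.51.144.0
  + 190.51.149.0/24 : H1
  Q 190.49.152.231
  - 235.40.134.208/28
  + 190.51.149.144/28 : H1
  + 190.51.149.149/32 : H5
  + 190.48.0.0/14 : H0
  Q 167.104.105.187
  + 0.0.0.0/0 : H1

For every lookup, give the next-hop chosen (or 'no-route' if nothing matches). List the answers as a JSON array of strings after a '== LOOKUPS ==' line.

Process each operation:
  add 235.40.0.0/16 -> H1 at depth 16
  del 235.40.0.0/16 (clear depth 16)
  add 190.51.149.149/32 -> H0 at depth 32
  add 0.0.0.0/0 -> H4 at depth 0
  add 190.51.144.0/21 -> H6 at depth 21
  lookup 190.51.149.149: bits 10111110001100111001010110010101 walk d0:H4→d1:-→d2:-→d3:-→d4:-→d5:-→d6:-→d7:-→d8:-→d9:-→d10:-→d11:-→d12:-→d13:-→d14:-→d15:-→d16:-→d17:-→d18:-→d19:-→d20:-→d21:H6→d22:-→d23:-→d24:-→d25:-→d26:-→d27:-→d28:-→d29:-→d30:-→d31:-→d32:H0 -> H0
  add 167.0.0.0/8 -> H4 at depth 8
  add 235.40.0.0/14 -> H1 at depth 14
  lookup 190.51.149.149: bits 10111110001100111001010110010101 walk d0:H4→d1:-→d2:-→d3:-→d4:-→d5:-→d6:-→d7:-→d8:-→d9:-→d10:-→d11:-→d12:-→d13:-→d14:-→d15:-→d16:-→d17:-→d18:-→d19:-→d20:-→d21:H6→d22:-→d23:-→d24:-→d25:-→d26:-→d27:-→d28:-→d29:-→d30:-→d31:-→d32:H0 -> H0
  lookup 190.55.149.149: bits 1011111000110 walk d0:H4→d1:-→d2:-→d3:-→d4:-→d5:-→d6:-→d7:-→d8:-→d9:-→d10:-→d11:-→d12:-→d13:- -> H4
  del 190.51.149.149/32 (clear depth 32)
  add 167.104.96.0/19 -> H2 at depth 19
  del 167.0.0.0/8 (clear depth 8)
  add 235.40.0.0/16 -> H4 at depth 16
  add 190.48.0.0/12 -> H5 at depth 12
  add 0.0.0.0/0 -> H0 at depth 0
  add 167.104.0.0/16 -> H2 at depth 16
  lookup 167.104.96.3: bits 1010011101101000011 walk d0:H0→d1:-→d2:-→d3:-→d4:-→d5:-→d6:-→d7:-→d8:-→d9:-→d10:-→d11:-→d12:-→d13:-→d14:-→d15:-→d16:H2→d17:-→d18:-→d19:H2 -> H2
  add 235.40.134.208/28 -> H0 at depth 28
  add 235.40.134.0/24 -> H1 at depth 24
  del 235.40.134.0/24 (clear depth 24)
  add 235.40.134.216/32 -> H3 at depth 32
  add 235.40.134.0/24 -> H2 at depth 24
  add 232.0.0.0/6 -> H5 at depth 6
  lookup 235.40.1.218: bits 1110101100101000 walk d0:H0→d1:-→d2:-→d3:-→d4:-→d5:-→d6:H5→d7:-→d8:-→d9:-→d10:-→d11:-→d12:-→d13:-→d14:H1→d15:-→d16:H4 -> H4
  add 235.40.134.216/32 -> H2 at depth 32
  lookup 167.104.158.123: bits 1010011101101000 walk d0:H0→d1:-→d2:-→d3:-→d4:-→d5:-→d6:-→d7:-→d8:-→d9:-→d10:-→d11:-→d12:-→d13:-→d14:-→d15:-→d16:H2 -> H2
  lookup 190.51.144.0: bits 101111100011001110010 walk d0:H0→d1:-→d2:-→d3:-→d4:-→d5:-→d6:-→d7:-→d8:-→d9:-→d10:-→d11:-→d12:H5→d13:-→d14:-→d15:-→d16:-→d17:-→d18:-→d19:-→d20:-→d21:H6 -> H6
  add 190.51.149.0/24 -> H1 at depth 24
  lookup 190.49.152.231: bits 10111110001100 walk d0:H0→d1:-→d2:-→d3:-→d4:-→d5:-→d6:-→d7:-→d8:-→d9:-→d10:-→d11:-→d12:H5→d13:-→d14:- -> H5
  del 235.40.134.208/28 (clear depth 28)
  add 190.51.149.144/28 -> H1 at depth 28
  add 190.51.149.149/32 -> H5 at depth 32
  add 190.48.0.0/14 -> H0 at depth 14
  lookup 167.104.105.187: bits 1010011101101000011 walk d0:H0→d1:-→d2:-→d3:-→d4:-→d5:-→d6:-→d7:-→d8:-→d9:-→d10:-→d11:-→d12:-→d13:-→d14:-→d15:-→d16:H2→d17:-→d18:-→d19:H2 -> H2
  add 0.0.0.0/0 -> H1 at depth 0

== LOOKUPS ==
["H0","H0","H4","H2","H4","H2","H6","H5","H2"]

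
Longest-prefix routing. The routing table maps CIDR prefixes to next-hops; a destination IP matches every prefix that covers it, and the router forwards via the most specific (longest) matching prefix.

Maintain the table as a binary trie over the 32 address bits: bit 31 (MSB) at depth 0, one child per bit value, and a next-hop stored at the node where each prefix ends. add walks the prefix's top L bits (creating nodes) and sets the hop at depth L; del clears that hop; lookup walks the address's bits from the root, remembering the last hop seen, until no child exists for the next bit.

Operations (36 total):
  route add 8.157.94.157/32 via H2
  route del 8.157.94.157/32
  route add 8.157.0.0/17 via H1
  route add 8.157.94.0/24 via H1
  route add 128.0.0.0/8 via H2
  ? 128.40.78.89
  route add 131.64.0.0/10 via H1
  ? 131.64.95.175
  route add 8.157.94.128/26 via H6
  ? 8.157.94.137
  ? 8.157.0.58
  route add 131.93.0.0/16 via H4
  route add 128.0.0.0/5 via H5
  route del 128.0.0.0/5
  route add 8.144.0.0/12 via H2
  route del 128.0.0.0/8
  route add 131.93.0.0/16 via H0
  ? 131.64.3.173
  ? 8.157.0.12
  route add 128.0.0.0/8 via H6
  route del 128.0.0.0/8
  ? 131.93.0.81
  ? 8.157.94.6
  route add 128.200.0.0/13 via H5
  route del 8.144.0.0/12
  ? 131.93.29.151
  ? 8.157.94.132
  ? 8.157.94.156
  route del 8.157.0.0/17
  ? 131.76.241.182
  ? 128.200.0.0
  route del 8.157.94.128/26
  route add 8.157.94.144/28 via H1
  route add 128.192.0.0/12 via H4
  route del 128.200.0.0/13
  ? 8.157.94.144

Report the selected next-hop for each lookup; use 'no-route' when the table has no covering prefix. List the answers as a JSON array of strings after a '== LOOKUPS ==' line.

Process each operation:
  + 8.157.94.157/32 (H2) depth=32
  - 8.157.94.157/32 clear@32
  + 8.157.0.0/17 (H1) depth=17
  + 8.157.94.0/24 (H1) depth=24
  + 128.0.0.0/8 (H2) depth=8
  Q 128.40.78.89: descend 10000000 ; hops seen [H2] ; pick H2
  + 131.64.0.0/10 (H1) depth=10
  Q 131.64.95.175: descend 1000001101 ; hops seen [H1] ; pick H1
  + 8.157.94.128/26 (H6) depth=26
  Q 8.157.94.137: descend 000010001001110101011110100 ; hops seen [H1,H1,H6] ; pick H6
  Q 8.157.0.58: descend 00001000100111010 ; hops seen [H1] ; pick H1
  + 131.93.0.0/16 (H4) depth=16
  + 128.0.0.0/5 (H5) depth=5
  - 128.0.0.0/5 clear@5
  + 8.144.0.0/12 (H2) depth=12
  - 128.0.0.0/8 clear@8
  + 131.93.0.0/16 (H0) depth=16
  Q 131.64.3.173: descend 10000011010 ; hops seen [H1] ; pick H1
  Q 8.157.0.12: descend 00001000100111010 ; hops seen [H2,H1] ; pick H1
  + 128.0.0.0/8 (H6) depth=8
  - 128.0.0.0/8 clear@8
  Q 131.93.0.81: descend 1000001101011101 ; hops seen [H1,H0] ; pick H0
  Q 8.157.94.6: descend 000010001001110101011110 ; hops seen [H2,H1,H1] ; pick H1
  + 128.200.0.0/13 (H5) depth=13
  - 8.144.0.0/12 clear@12
  Q 131.93.29.151: descend 1000001101011101 ; hops seen [H1,H0] ; pick H0
  Q 8.157.94.132: descend 000010001001110101011110100 ; hops seen [H1,H1,H6] ; pick H6
  Q 8.157.94.156: descend 0000100010011101010111101001110 ; hops seen [H1,H1,H6] ; pick H6
  - 8.157.0.0/17 clear@17
  Q 131.76.241.182: descend 10000011010 ; hops seen [H1] ; pick H1
  Q 128.200.0.0: descend 1000000011001 ; hops seen [H5] ; pick H5
  - 8.157.94.128/26 clear@26
  + 8.157.94.144/28 (H1) depth=28
  + 128.192.0.0/12 (H4) depth=12
  - 128.200.0.0/13 clear@13
  Q 8.157.94.144: descend 0000100010011101010111101001 ; hops seen [H1,H1] ; pick H1

== LOOKUPS ==
["H2","H1","H6","H1","H1","H1","H0","H1","H0","H6","H6","H1","H5","H1"]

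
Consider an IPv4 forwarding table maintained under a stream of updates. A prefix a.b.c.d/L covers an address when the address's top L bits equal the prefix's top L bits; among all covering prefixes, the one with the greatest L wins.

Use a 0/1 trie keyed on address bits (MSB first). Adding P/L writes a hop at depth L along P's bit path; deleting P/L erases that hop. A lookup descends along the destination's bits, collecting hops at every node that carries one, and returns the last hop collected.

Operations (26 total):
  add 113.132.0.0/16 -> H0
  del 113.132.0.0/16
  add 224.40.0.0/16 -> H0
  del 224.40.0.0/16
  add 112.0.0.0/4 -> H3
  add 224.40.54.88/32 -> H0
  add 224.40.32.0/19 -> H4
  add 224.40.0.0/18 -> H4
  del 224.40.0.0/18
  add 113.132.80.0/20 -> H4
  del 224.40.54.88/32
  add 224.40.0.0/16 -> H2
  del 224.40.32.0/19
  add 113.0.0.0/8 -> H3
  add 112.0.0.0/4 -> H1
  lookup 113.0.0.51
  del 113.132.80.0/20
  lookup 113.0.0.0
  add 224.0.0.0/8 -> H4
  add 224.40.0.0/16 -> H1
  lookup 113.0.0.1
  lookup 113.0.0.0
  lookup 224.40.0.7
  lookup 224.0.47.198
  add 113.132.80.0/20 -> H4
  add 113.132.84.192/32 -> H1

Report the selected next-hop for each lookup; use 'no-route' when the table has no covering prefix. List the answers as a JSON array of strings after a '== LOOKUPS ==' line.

Process each operation:
  add 113.132.0.0/16 -> H0 at depth 16
  del 113.132.0.0/16 (clear depth 16)
  add 224.40.0.0/16 -> H0 at depth 16
  del 224.40.0.0/16 (clear depth 16)
  add 112.0.0.0/4 -> H3 at depth 4
  add 224.40.54.88/32 -> H0 at depth 32
  add 224.40.32.0/19 -> H4 at depth 19
  add 224.40.0.0/18 -> H4 at depth 18
  del 224.40.0.0/18 (clear depth 18)
  add 113.132.80.0/20 -> H4 at depth 20
  del 224.40.54.88/32 (clear depth 32)
  add 224.40.0.0/16 -> H2 at depth 16
  del 224.40.32.0/19 (clear depth 19)
  add 113.0.0.0/8 -> H3 at depth 8
  add 112.0.0.0/4 -> H1 at depth 4
  Q 113.0.0.51: descend 01110001 ; hops seen [H1,H3] ; pick H3
  del 113.132.80.0/20 (clear depth 20)
  Q 113.0.0.0: descend 01110001 ; hops seen [H1,H3] ; pick H3
  add 224.0.0.0/8 -> H4 at depth 8
  add 224.40.0.0/16 -> H1 at depth 16
  Q 113.0.0.1: descend 01110001 ; hops seen [H1,H3] ; pick H3
  Q 113.0.0.0: descend 01110001 ; hops seen [H1,H3] ; pick H3
  Q 224.40.0.7: descend 111000000010100000 ; hops seen [H4,H1] ; pick H1
  Q 224.0.47.198: descend 1110000000 ; hops seen [H4] ; pick H4
  add 113.132.80.0/20 -> H4 at depth 20
  add 113.132.84.192/32 -> H1 at depth 32

== LOOKUPS ==
["H3","H3","H3","H3","H1","H4"]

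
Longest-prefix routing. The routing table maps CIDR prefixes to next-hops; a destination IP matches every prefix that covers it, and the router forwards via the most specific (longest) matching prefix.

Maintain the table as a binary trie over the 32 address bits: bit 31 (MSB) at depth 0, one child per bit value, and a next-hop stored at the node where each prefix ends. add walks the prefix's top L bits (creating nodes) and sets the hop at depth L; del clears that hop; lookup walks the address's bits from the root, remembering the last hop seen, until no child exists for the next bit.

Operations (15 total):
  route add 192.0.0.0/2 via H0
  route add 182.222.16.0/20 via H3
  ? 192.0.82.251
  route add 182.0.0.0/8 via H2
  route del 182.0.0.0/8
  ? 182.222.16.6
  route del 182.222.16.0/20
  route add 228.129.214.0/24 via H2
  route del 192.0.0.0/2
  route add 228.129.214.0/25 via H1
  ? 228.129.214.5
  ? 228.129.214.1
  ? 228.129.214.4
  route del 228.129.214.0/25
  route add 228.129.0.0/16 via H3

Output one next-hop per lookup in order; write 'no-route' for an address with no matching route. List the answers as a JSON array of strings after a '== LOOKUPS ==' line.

Trace:
  add 192.0.0.0/2 -> H0 at depth 2
  add 182.222.16.0/20 -> H3 at depth 20
  lookup 192.0.82.251: bits 11 walk d0:-→d1:-→d2:H0 -> H0
  add 182.0.0.0/8 -> H2 at depth 8
  - 182.0.0.0/8 clear@8
  lookup 182.222.16.6: bits 10110110110111100001 walk d0:-→d1:-→d2:-→d3:-→d4:-→d5:-→d6:-→d7:-→d8:-→d9:-→d10:-→d11:-→d12:-→d13:-→d14:-→d15:-→d16:-→d17:-→d18:-→d19:-→d20:H3 -> H3
  - 182.222.16.0/20 clear@20
  add 228.129.214.0/24 -> H2 at depth 24
  - 192.0.0.0/2 clear@2
  add 228.129.214.0/25 -> H1 at depth 25
  lookup 228.129.214.5: bits 1110010010000001110101100 walk d0:-→d1:-→d2:-→d3:-→d4:-→d5:-→d6:-→d7:-→d8:-→d9:-→d10:-→d11:-→d12:-→d13:-→d14:-→d15:-→d16:-→d17:-→d18:-→d19:-→d20:-→d21:-→d22:-→d23:-→d24:H2→d25:H1 -> H1
  lookup 228.129.214.1: bits 1110010010000001110101100 walk d0:-→d1:-→d2:-→d3:-→d4:-→d5:-→d6:-→d7:-→d8:-→d9:-→d10:-→d11:-→d12:-→d13:-→d14:-→d15:-→d16:-→d17:-→d18:-→d19:-→d20:-→d21:-→d22:-→d23:-→d24:H2→d25:H1 -> H1
  lookup 228.129.214.4: bits 1110010010000001110101100 walk d0:-→d1:-→d2:-→d3:-→d4:-→d5:-→d6:-→d7:-→d8:-→d9:-→d10:-→d11:-→d12:-→d13:-→d14:-→d15:-→d16:-→d17:-→d18:-→d19:-→d20:-→d21:-→d22:-→d23:-→d24:H2→d25:H1 -> H1
  - 228.129.214.0/25 clear@25
  add 228.129.0.0/16 -> H3 at depth 16

== LOOKUPS ==
["H0","H3","H1","H1","H1"]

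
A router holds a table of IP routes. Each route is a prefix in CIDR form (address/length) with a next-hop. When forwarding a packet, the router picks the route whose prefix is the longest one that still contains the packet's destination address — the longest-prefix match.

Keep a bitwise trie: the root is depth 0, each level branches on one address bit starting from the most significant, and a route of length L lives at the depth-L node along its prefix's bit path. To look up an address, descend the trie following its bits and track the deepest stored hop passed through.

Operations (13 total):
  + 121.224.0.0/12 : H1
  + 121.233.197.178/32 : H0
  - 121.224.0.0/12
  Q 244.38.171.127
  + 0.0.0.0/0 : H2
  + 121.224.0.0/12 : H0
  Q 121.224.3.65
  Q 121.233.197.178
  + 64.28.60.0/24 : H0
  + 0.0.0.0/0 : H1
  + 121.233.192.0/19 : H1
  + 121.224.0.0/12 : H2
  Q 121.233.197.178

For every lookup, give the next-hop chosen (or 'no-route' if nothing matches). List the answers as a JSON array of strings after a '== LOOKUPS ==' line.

Apply in order:
  + 121.224.0.0/12 (H1) depth=12
  + 121.233.197.178/32 (H0) depth=32
  - 121.224.0.0/12 clear@12
  Q 244.38.171.127: descend ε ; hops seen [∅] ; pick no-route
  + 0.0.0.0/0 (H2) depth=0
  + 121.224.0.0/12 (H0) depth=12
  Q 121.224.3.65: descend 011110011110 ; hops seen [H2,H0] ; pick H0
  Q 121.233.197.178: descend 01111001111010011100010110110010 ; hops seen [H2,H0,H0] ; pick H0
  + 64.28.60.0/24 (H0) depth=24
  + 0.0.0.0/0 (H1) depth=0
  + 121.233.192.0/19 (H1) depth=19
  + 121.224.0.0/12 (H2) depth=12
  Q 121.233.197.178: descend 01111001111010011100010110110010 ; hops seen [H1,H2,H1,H0] ; pick H0

== LOOKUPS ==
["no-route","H0","H0","H0"]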